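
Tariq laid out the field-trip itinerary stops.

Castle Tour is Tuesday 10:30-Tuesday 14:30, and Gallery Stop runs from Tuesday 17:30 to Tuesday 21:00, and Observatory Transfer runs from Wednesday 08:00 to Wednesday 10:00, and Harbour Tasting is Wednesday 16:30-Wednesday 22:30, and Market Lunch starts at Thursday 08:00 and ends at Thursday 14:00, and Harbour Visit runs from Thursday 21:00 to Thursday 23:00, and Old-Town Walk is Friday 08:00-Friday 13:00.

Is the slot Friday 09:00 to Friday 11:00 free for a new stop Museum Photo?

No — it overlaps Old-Town Walk

Castle Tour: ends Tuesday 14:30 at or before Museum Photo starts Friday 09:00 → clear.
Gallery Stop: ends Tuesday 21:00 at or before Museum Photo starts Friday 09:00 → clear.
Observatory Transfer: ends Wednesday 10:00 at or before Museum Photo starts Friday 09:00 → clear.
Harbour Tasting: ends Wednesday 22:30 at or before Museum Photo starts Friday 09:00 → clear.
Market Lunch: ends Thursday 14:00 at or before Museum Photo starts Friday 09:00 → clear.
Harbour Visit: ends Thursday 23:00 at or before Museum Photo starts Friday 09:00 → clear.
Old-Town Walk: starts Friday 08:00 before Museum Photo ends Friday 11:00, and ends Friday 13:00 after Museum Photo starts Friday 09:00 → overlap.
Museum Photo overlaps Old-Town Walk.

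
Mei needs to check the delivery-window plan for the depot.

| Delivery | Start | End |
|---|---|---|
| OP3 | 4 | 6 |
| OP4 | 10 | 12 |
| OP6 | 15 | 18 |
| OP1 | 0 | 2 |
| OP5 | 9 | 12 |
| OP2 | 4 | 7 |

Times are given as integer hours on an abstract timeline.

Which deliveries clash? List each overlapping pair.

Check each pair: they overlap iff neither finishes before the other starts.
Sorted by start: OP1, OP2, OP3, OP5, OP4, OP6.
OP2 starts after OP1 ends — done with OP1.
OP3 starts before OP2 ends → OP2 and OP3 overlap.
OP5 starts after OP2 ends — done with OP2.
OP5 starts after OP3 ends — done with OP3.
OP4 starts before OP5 ends → OP5 and OP4 overlap.
OP6 starts after OP5 ends.
OP6 starts after OP4 ends.

OP2 & OP3, OP4 & OP5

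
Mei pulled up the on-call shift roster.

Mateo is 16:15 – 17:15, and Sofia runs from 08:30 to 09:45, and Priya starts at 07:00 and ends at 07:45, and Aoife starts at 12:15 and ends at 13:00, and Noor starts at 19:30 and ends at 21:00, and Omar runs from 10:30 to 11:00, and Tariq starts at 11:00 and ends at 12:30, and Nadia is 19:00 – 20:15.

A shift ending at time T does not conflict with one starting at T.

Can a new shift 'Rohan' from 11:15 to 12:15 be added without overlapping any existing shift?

No — it overlaps Tariq

Priya: ends 07:45 at or before Rohan starts 11:15 → clear.
Sofia: ends 09:45 at or before Rohan starts 11:15 → clear.
Omar: ends 11:00 at or before Rohan starts 11:15 → clear.
Tariq: starts 11:00 before Rohan ends 12:15, and ends 12:30 after Rohan starts 11:15 → overlap.
Aoife: starts 12:15 at or after Rohan ends 12:15 → clear.
Mateo: starts 16:15 at or after Rohan ends 12:15 → clear.
Nadia: starts 19:00 at or after Rohan ends 12:15 → clear.
Noor: starts 19:30 at or after Rohan ends 12:15 → clear.
Rohan overlaps Tariq.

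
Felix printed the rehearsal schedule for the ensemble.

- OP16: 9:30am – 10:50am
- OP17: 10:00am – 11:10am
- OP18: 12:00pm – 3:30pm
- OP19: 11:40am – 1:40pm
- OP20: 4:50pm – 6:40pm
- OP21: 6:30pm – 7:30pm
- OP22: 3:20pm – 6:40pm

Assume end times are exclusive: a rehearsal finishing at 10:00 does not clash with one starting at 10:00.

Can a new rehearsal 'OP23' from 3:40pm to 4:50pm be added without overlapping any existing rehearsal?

OP16: ends 10:50am at or before OP23 starts 3:40pm → clear.
OP17: ends 11:10am at or before OP23 starts 3:40pm → clear.
OP19: ends 1:40pm at or before OP23 starts 3:40pm → clear.
OP18: ends 3:30pm at or before OP23 starts 3:40pm → clear.
OP22: starts 3:20pm before OP23 ends 4:50pm, and ends 6:40pm after OP23 starts 3:40pm → overlap.
OP20: starts 4:50pm at or after OP23 ends 4:50pm → clear.
OP21: starts 6:30pm at or after OP23 ends 4:50pm → clear.
OP23 overlaps OP22.

No — it overlaps OP22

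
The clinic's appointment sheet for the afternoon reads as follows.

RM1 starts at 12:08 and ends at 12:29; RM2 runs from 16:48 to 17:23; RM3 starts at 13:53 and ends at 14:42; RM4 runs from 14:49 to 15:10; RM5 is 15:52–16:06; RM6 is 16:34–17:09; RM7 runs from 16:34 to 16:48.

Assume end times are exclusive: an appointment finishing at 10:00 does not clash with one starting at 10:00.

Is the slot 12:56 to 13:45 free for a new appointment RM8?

RM1: ends 12:29 at or before RM8 starts 12:56 → clear.
RM3: starts 13:53 at or after RM8 ends 13:45 → clear.
RM4: starts 14:49 at or after RM8 ends 13:45 → clear.
RM5: starts 15:52 at or after RM8 ends 13:45 → clear.
RM6: starts 16:34 at or after RM8 ends 13:45 → clear.
RM7: starts 16:34 at or after RM8 ends 13:45 → clear.
RM2: starts 16:48 at or after RM8 ends 13:45 → clear.

Yes — the slot is free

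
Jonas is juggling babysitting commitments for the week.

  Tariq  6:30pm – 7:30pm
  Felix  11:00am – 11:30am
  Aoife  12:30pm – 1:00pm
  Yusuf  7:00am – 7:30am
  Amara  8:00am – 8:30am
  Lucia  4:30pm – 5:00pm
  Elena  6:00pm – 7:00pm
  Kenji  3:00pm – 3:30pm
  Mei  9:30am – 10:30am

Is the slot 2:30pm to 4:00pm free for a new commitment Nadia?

No — it overlaps Kenji

Yusuf: ends 7:30am at or before Nadia starts 2:30pm → clear.
Amara: ends 8:30am at or before Nadia starts 2:30pm → clear.
Mei: ends 10:30am at or before Nadia starts 2:30pm → clear.
Felix: ends 11:30am at or before Nadia starts 2:30pm → clear.
Aoife: ends 1:00pm at or before Nadia starts 2:30pm → clear.
Kenji: starts 3:00pm before Nadia ends 4:00pm, and ends 3:30pm after Nadia starts 2:30pm → overlap.
Lucia: starts 4:30pm at or after Nadia ends 4:00pm → clear.
Elena: starts 6:00pm at or after Nadia ends 4:00pm → clear.
Tariq: starts 6:30pm at or after Nadia ends 4:00pm → clear.
Nadia overlaps Kenji.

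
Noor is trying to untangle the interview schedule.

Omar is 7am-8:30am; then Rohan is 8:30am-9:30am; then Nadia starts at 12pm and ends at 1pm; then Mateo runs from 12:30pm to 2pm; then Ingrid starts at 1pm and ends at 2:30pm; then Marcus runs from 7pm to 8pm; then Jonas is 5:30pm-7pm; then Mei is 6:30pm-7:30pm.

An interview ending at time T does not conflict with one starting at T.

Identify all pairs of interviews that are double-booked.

Ingrid & Mateo, Jonas & Mei, Marcus & Mei, Mateo & Nadia

Sorted by start: Omar, Rohan, Nadia, Mateo, Ingrid, Jonas, Mei, Marcus.
Rohan starts exactly when Omar ends (back-to-back, no overlap), so Omar has no further overlaps.
Nadia starts after Rohan ends, so Rohan has no further overlaps.
Mateo starts before Nadia ends → Nadia and Mateo overlap.
Ingrid starts exactly when Nadia ends (back-to-back, no overlap), so Nadia has no further overlaps.
Ingrid starts before Mateo ends → Mateo and Ingrid overlap.
Jonas starts after Mateo ends, so Mateo has no further overlaps.
Jonas starts after Ingrid ends, so Ingrid has no further overlaps.
Mei starts before Jonas ends → Jonas and Mei overlap.
Marcus starts exactly when Jonas ends (back-to-back, no overlap).
Marcus starts before Mei ends → Mei and Marcus overlap.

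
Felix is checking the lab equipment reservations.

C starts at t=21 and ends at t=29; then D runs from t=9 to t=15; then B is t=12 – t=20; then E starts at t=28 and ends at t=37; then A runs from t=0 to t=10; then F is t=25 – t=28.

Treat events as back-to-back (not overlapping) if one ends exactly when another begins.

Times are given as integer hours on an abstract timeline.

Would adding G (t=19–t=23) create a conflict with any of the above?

Yes — it overlaps B, C

A: ends t=10 at or before G starts t=19 → clear.
D: ends t=15 at or before G starts t=19 → clear.
B: starts t=12 before G ends t=23, and ends t=20 after G starts t=19 → overlap.
C: starts t=21 before G ends t=23, and ends t=29 after G starts t=19 → overlap.
F: starts t=25 at or after G ends t=23 → clear.
E: starts t=28 at or after G ends t=23 → clear.
G overlaps B, C.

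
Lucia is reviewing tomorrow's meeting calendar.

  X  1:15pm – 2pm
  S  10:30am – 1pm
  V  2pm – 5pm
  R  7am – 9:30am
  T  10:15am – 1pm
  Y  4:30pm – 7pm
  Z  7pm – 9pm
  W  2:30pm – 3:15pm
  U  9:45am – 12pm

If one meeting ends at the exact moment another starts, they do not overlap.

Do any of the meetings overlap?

Two intervals overlap when each starts before the other ends.
Sorted by start: R, U, T, S, X, V, W, Y, Z.
U starts after R ends, so nothing later overlaps R either.
T starts before U ends → U and T overlap.
That's a conflict, so the schedule is not conflict-free.

Yes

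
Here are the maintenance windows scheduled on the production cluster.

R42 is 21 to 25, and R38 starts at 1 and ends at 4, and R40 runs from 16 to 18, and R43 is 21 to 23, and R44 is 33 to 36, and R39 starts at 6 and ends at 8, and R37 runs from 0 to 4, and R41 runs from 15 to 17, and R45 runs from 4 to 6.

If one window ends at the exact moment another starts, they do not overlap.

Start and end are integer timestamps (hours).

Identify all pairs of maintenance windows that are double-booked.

R37 & R38, R40 & R41, R42 & R43

Sorted by start: R37, R38, R45, R39, R41, R40, R42, R43, R44.
R38 starts before R37 ends → R37 and R38 overlap.
R45 starts exactly when R37 ends (back-to-back, no overlap), so nothing later overlaps R37 either.
R45 starts exactly when R38 ends (back-to-back, no overlap), so nothing later overlaps R38 either.
R39 starts exactly when R45 ends (back-to-back, no overlap), so nothing later overlaps R45 either.
R41 starts after R39 ends, so nothing later overlaps R39 either.
R40 starts before R41 ends → R41 and R40 overlap.
R42 starts after R41 ends, so nothing later overlaps R41 either.
R42 starts after R40 ends, so nothing later overlaps R40 either.
R43 starts before R42 ends → R42 and R43 overlap.
R44 starts after R42 ends.
R44 starts after R43 ends.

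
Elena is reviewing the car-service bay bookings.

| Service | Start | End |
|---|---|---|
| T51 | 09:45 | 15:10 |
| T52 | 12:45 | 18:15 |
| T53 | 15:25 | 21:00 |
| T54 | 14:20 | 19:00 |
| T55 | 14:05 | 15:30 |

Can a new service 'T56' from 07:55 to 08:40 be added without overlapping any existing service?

Yes — the slot is free

T51: starts 09:45 at or after T56 ends 08:40 → clear.
T52: starts 12:45 at or after T56 ends 08:40 → clear.
T55: starts 14:05 at or after T56 ends 08:40 → clear.
T54: starts 14:20 at or after T56 ends 08:40 → clear.
T53: starts 15:25 at or after T56 ends 08:40 → clear.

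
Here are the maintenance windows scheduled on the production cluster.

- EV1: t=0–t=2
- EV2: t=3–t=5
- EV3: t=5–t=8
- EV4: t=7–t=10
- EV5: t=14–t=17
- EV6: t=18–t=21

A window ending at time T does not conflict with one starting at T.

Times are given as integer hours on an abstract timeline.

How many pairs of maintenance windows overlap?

Sorted by start: EV1, EV2, EV3, EV4, EV5, EV6.
EV2 starts after EV1 ends, so nothing later overlaps EV1 either.
EV3 starts exactly when EV2 ends (back-to-back, no overlap), so nothing later overlaps EV2 either.
EV4 starts before EV3 ends → EV3 and EV4 overlap.
EV5 starts after EV3 ends, so nothing later overlaps EV3 either.
EV5 starts after EV4 ends, so nothing later overlaps EV4 either.
EV6 starts after EV5 ends.
Overlapping pairs: EV3 & EV4 — 1 in total.

1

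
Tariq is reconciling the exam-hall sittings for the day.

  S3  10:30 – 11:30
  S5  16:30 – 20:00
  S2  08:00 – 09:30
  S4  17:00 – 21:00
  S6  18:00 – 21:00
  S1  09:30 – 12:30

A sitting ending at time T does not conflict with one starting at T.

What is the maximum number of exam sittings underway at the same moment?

Sort all start/end points and keep a running count:
08:00 start S2 → 1
09:30 end S2 → 0
09:30 start S1 → 1
10:30 start S3 → 2
11:30 end S3 → 1
12:30 end S1 → 0
16:30 start S5 → 1
17:00 start S4 → 2
18:00 start S6 → 3
20:00 end S5 → 2
21:00 end S4 → 1
21:00 end S6 → 0
Peak is 3, at 18:00 (S4, S5, S6).

3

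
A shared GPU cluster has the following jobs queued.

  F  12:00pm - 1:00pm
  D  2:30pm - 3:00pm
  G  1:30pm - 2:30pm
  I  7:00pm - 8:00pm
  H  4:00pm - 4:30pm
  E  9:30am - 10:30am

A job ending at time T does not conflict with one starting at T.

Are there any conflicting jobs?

Sorted by start: E, F, G, D, H, I.
F starts after E ends; E is clear from here.
G starts after F ends; F is clear from here.
D starts exactly when G ends (back-to-back, no overlap); G is clear from here.
H starts after D ends; D is clear from here.
I starts after H ends.
Every pair is clear; the schedule has no overlaps.

No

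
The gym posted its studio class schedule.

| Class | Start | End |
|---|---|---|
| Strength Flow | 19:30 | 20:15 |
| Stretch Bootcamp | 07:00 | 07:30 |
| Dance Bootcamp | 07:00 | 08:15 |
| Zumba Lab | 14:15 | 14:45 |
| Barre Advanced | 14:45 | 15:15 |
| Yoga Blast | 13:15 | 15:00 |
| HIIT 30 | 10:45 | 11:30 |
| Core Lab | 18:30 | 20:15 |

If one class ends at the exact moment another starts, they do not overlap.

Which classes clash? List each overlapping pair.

Sorted by start: Dance Bootcamp, Stretch Bootcamp, HIIT 30, Yoga Blast, Zumba Lab, Barre Advanced, Core Lab, Strength Flow.
Stretch Bootcamp starts before Dance Bootcamp ends → Dance Bootcamp and Stretch Bootcamp overlap.
HIIT 30 starts after Dance Bootcamp ends, so Dance Bootcamp has no further overlaps.
HIIT 30 starts after Stretch Bootcamp ends, so Stretch Bootcamp has no further overlaps.
Yoga Blast starts after HIIT 30 ends, so HIIT 30 has no further overlaps.
Zumba Lab starts before Yoga Blast ends → Yoga Blast and Zumba Lab overlap.
Barre Advanced starts before Yoga Blast ends → Yoga Blast and Barre Advanced overlap.
Core Lab starts after Yoga Blast ends, so Yoga Blast has no further overlaps.
Barre Advanced starts exactly when Zumba Lab ends (back-to-back, no overlap), so Zumba Lab has no further overlaps.
Core Lab starts after Barre Advanced ends, so Barre Advanced has no further overlaps.
Strength Flow starts before Core Lab ends → Core Lab and Strength Flow overlap.

Barre Advanced & Yoga Blast, Core Lab & Strength Flow, Dance Bootcamp & Stretch Bootcamp, Yoga Blast & Zumba Lab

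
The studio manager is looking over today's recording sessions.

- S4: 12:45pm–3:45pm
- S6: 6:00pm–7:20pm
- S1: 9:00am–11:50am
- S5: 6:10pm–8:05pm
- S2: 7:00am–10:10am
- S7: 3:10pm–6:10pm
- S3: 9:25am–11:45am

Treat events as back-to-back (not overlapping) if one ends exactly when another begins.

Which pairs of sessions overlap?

S1 & S2, S1 & S3, S2 & S3, S4 & S7, S5 & S6, S6 & S7

Check each pair: they overlap iff neither finishes before the other starts.
Sorted by start: S2, S1, S3, S4, S7, S6, S5.
S1 starts before S2 ends → S2 and S1 overlap.
S3 starts before S2 ends → S2 and S3 overlap.
S4 starts after S2 ends — done with S2.
S3 starts before S1 ends → S1 and S3 overlap.
S4 starts after S1 ends — done with S1.
S4 starts after S3 ends — done with S3.
S7 starts before S4 ends → S4 and S7 overlap.
S6 starts after S4 ends — done with S4.
S6 starts before S7 ends → S7 and S6 overlap.
S5 starts exactly when S7 ends (back-to-back, no overlap).
S5 starts before S6 ends → S6 and S5 overlap.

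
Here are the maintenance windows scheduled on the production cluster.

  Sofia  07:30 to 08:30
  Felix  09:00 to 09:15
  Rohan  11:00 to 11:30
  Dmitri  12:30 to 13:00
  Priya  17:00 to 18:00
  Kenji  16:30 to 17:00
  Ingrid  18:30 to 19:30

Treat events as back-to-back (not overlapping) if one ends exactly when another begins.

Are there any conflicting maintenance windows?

Sorted by start: Sofia, Felix, Rohan, Dmitri, Kenji, Priya, Ingrid.
Felix starts after Sofia ends, so Sofia has no further overlaps.
Rohan starts after Felix ends, so Felix has no further overlaps.
Dmitri starts after Rohan ends, so Rohan has no further overlaps.
Kenji starts after Dmitri ends, so Dmitri has no further overlaps.
Priya starts exactly when Kenji ends (back-to-back, no overlap), so Kenji has no further overlaps.
Ingrid starts after Priya ends.
Every pair is clear; the schedule has no overlaps.

No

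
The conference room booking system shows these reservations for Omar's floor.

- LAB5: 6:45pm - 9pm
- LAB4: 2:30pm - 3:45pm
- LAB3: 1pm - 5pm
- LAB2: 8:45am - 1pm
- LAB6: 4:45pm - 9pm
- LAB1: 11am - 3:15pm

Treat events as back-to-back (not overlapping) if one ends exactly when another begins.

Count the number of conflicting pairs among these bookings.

6

Sorted by start: LAB2, LAB1, LAB3, LAB4, LAB6, LAB5.
LAB1 starts before LAB2 ends → LAB2 and LAB1 overlap.
LAB3 starts exactly when LAB2 ends (back-to-back, no overlap), so nothing later overlaps LAB2 either.
LAB3 starts before LAB1 ends → LAB1 and LAB3 overlap.
LAB4 starts before LAB1 ends → LAB1 and LAB4 overlap.
LAB6 starts after LAB1 ends, so nothing later overlaps LAB1 either.
LAB4 starts before LAB3 ends → LAB3 and LAB4 overlap.
LAB6 starts before LAB3 ends → LAB3 and LAB6 overlap.
LAB5 starts after LAB3 ends.
LAB6 starts after LAB4 ends, so nothing later overlaps LAB4 either.
LAB5 starts before LAB6 ends → LAB6 and LAB5 overlap.
Overlapping pairs: LAB1 & LAB2, LAB1 & LAB3, LAB1 & LAB4, LAB3 & LAB4, LAB3 & LAB6, LAB5 & LAB6 — 6 in total.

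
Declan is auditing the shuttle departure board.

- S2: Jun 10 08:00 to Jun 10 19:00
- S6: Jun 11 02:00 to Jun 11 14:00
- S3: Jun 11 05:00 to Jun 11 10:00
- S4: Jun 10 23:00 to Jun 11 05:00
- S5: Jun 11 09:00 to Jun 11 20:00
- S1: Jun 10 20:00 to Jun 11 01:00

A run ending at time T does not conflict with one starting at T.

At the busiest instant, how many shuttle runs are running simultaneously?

3

Walk through starts and ends in time order (an end at T is processed before a start at T):
Jun 10 08:00 start S2 → 1
Jun 10 19:00 end S2 → 0
Jun 10 20:00 start S1 → 1
Jun 10 23:00 start S4 → 2
Jun 11 01:00 end S1 → 1
Jun 11 02:00 start S6 → 2
Jun 11 05:00 end S4 → 1
Jun 11 05:00 start S3 → 2
Jun 11 09:00 start S5 → 3
Jun 11 10:00 end S3 → 2
Jun 11 14:00 end S6 → 1
Jun 11 20:00 end S5 → 0
Peak is 3, at Jun 11 09:00 (S3, S5, S6).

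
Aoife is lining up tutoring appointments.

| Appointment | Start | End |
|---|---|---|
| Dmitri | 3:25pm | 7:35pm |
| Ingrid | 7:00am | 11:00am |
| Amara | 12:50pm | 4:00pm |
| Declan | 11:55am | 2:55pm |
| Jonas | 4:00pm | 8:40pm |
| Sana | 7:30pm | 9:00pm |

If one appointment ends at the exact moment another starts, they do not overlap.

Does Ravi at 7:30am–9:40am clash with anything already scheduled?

Yes — it overlaps Ingrid

Ingrid: starts 7:00am before Ravi ends 9:40am, and ends 11:00am after Ravi starts 7:30am → overlap.
Declan: starts 11:55am at or after Ravi ends 9:40am → clear.
Amara: starts 12:50pm at or after Ravi ends 9:40am → clear.
Dmitri: starts 3:25pm at or after Ravi ends 9:40am → clear.
Jonas: starts 4:00pm at or after Ravi ends 9:40am → clear.
Sana: starts 7:30pm at or after Ravi ends 9:40am → clear.
Ravi overlaps Ingrid.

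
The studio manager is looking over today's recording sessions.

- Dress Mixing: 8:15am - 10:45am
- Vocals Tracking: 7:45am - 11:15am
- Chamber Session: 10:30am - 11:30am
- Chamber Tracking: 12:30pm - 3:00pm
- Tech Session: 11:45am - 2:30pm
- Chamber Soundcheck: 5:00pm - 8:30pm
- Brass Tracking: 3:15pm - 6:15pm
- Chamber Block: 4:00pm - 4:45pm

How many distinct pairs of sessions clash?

Two intervals overlap when each starts before the other ends.
Sorted by start: Vocals Tracking, Dress Mixing, Chamber Session, Tech Session, Chamber Tracking, Brass Tracking, Chamber Block, Chamber Soundcheck.
Dress Mixing starts before Vocals Tracking ends → Vocals Tracking and Dress Mixing overlap.
Chamber Session starts before Vocals Tracking ends → Vocals Tracking and Chamber Session overlap.
Tech Session starts after Vocals Tracking ends — done with Vocals Tracking.
Chamber Session starts before Dress Mixing ends → Dress Mixing and Chamber Session overlap.
Tech Session starts after Dress Mixing ends — done with Dress Mixing.
Tech Session starts after Chamber Session ends — done with Chamber Session.
Chamber Tracking starts before Tech Session ends → Tech Session and Chamber Tracking overlap.
Brass Tracking starts after Tech Session ends — done with Tech Session.
Brass Tracking starts after Chamber Tracking ends — done with Chamber Tracking.
Chamber Block starts before Brass Tracking ends → Brass Tracking and Chamber Block overlap.
Chamber Soundcheck starts before Brass Tracking ends → Brass Tracking and Chamber Soundcheck overlap.
Chamber Soundcheck starts after Chamber Block ends.
Overlapping pairs: Brass Tracking & Chamber Block, Brass Tracking & Chamber Soundcheck, Chamber Session & Dress Mixing, Chamber Session & Vocals Tracking, Chamber Tracking & Tech Session, Dress Mixing & Vocals Tracking — 6 in total.

6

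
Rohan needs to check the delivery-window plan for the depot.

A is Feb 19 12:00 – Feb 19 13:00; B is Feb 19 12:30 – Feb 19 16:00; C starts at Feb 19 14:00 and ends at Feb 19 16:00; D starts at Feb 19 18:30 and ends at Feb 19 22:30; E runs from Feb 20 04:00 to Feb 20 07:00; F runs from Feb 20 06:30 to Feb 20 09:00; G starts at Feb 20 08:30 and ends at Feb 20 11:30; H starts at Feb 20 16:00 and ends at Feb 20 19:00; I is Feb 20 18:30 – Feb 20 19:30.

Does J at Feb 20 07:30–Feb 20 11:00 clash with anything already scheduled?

A: ends Feb 19 13:00 at or before J starts Feb 20 07:30 → clear.
B: ends Feb 19 16:00 at or before J starts Feb 20 07:30 → clear.
C: ends Feb 19 16:00 at or before J starts Feb 20 07:30 → clear.
D: ends Feb 19 22:30 at or before J starts Feb 20 07:30 → clear.
E: ends Feb 20 07:00 at or before J starts Feb 20 07:30 → clear.
F: starts Feb 20 06:30 before J ends Feb 20 11:00, and ends Feb 20 09:00 after J starts Feb 20 07:30 → overlap.
G: starts Feb 20 08:30 before J ends Feb 20 11:00, and ends Feb 20 11:30 after J starts Feb 20 07:30 → overlap.
H: starts Feb 20 16:00 at or after J ends Feb 20 11:00 → clear.
I: starts Feb 20 18:30 at or after J ends Feb 20 11:00 → clear.
J overlaps F, G.

Yes — it overlaps F, G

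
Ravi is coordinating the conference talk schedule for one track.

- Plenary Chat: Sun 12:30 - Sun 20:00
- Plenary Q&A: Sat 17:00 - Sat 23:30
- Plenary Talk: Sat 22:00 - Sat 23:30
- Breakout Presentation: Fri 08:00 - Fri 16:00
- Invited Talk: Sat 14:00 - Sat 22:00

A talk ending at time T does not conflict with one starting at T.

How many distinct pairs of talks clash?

Sorted by start: Breakout Presentation, Invited Talk, Plenary Q&A, Plenary Talk, Plenary Chat.
Invited Talk starts after Breakout Presentation ends — done with Breakout Presentation.
Plenary Q&A starts before Invited Talk ends → Invited Talk and Plenary Q&A overlap.
Plenary Talk starts exactly when Invited Talk ends (back-to-back, no overlap) — done with Invited Talk.
Plenary Talk starts before Plenary Q&A ends → Plenary Q&A and Plenary Talk overlap.
Plenary Chat starts after Plenary Q&A ends.
Plenary Chat starts after Plenary Talk ends.
Overlapping pairs: Invited Talk & Plenary Q&A, Plenary Q&A & Plenary Talk — 2 in total.

2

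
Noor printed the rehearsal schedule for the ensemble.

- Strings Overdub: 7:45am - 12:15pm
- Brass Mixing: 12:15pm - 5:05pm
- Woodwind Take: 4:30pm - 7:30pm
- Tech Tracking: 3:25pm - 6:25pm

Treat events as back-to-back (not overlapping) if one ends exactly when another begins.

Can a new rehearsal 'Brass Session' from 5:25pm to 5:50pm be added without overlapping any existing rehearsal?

Strings Overdub: ends 12:15pm at or before Brass Session starts 5:25pm → clear.
Brass Mixing: ends 5:05pm at or before Brass Session starts 5:25pm → clear.
Tech Tracking: starts 3:25pm before Brass Session ends 5:50pm, and ends 6:25pm after Brass Session starts 5:25pm → overlap.
Woodwind Take: starts 4:30pm before Brass Session ends 5:50pm, and ends 7:30pm after Brass Session starts 5:25pm → overlap.
Brass Session overlaps Woodwind Take, Tech Tracking.

No — it overlaps Tech Tracking, Woodwind Take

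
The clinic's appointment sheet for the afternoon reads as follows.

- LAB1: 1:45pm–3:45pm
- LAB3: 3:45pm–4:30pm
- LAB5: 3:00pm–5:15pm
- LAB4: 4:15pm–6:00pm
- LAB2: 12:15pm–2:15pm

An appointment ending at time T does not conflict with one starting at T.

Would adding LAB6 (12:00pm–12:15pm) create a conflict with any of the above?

LAB2: starts 12:15pm at or after LAB6 ends 12:15pm → clear.
LAB1: starts 1:45pm at or after LAB6 ends 12:15pm → clear.
LAB5: starts 3:00pm at or after LAB6 ends 12:15pm → clear.
LAB3: starts 3:45pm at or after LAB6 ends 12:15pm → clear.
LAB4: starts 4:15pm at or after LAB6 ends 12:15pm → clear.

No — it doesn't clash with anything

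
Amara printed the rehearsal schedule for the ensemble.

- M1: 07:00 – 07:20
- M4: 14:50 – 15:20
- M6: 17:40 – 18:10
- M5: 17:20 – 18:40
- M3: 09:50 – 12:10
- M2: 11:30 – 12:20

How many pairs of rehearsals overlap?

Sorted by start: M1, M3, M2, M4, M5, M6.
M3 starts after M1 ends; M1 is clear from here.
M2 starts before M3 ends → M3 and M2 overlap.
M4 starts after M3 ends; M3 is clear from here.
M4 starts after M2 ends; M2 is clear from here.
M5 starts after M4 ends; M4 is clear from here.
M6 starts before M5 ends → M5 and M6 overlap.
Overlapping pairs: M2 & M3, M5 & M6 — 2 in total.

2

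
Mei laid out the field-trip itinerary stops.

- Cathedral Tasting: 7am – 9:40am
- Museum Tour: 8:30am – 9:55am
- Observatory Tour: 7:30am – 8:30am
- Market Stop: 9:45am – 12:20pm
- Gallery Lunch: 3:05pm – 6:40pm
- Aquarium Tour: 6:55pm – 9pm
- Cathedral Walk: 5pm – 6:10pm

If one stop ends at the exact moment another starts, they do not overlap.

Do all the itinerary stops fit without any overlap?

Sorted by start: Cathedral Tasting, Observatory Tour, Museum Tour, Market Stop, Gallery Lunch, Cathedral Walk, Aquarium Tour.
Observatory Tour starts before Cathedral Tasting ends → Cathedral Tasting and Observatory Tour overlap.
That's a conflict, so the schedule is not conflict-free.

No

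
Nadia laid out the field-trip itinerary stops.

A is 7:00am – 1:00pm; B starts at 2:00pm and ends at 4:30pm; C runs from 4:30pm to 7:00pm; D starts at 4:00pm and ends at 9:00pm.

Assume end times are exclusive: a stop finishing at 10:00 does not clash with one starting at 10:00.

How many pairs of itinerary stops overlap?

Sorted by start: A, B, D, C.
B starts after A ends — done with A.
D starts before B ends → B and D overlap.
C starts exactly when B ends (back-to-back, no overlap).
C starts before D ends → D and C overlap.
Overlapping pairs: B & D, C & D — 2 in total.

2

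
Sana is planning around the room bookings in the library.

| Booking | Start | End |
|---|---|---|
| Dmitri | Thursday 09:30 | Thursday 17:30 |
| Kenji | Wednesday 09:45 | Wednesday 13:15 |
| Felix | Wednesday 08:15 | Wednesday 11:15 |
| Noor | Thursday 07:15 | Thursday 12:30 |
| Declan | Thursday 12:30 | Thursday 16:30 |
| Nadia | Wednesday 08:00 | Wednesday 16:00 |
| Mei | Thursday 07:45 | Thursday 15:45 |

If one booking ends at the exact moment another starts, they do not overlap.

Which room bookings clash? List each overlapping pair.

Declan & Dmitri, Declan & Mei, Dmitri & Mei, Dmitri & Noor, Felix & Kenji, Felix & Nadia, Kenji & Nadia, Mei & Noor

Sorted by start: Nadia, Felix, Kenji, Noor, Mei, Dmitri, Declan.
Felix starts before Nadia ends → Nadia and Felix overlap.
Kenji starts before Nadia ends → Nadia and Kenji overlap.
Noor starts after Nadia ends, so nothing later overlaps Nadia either.
Kenji starts before Felix ends → Felix and Kenji overlap.
Noor starts after Felix ends, so nothing later overlaps Felix either.
Noor starts after Kenji ends, so nothing later overlaps Kenji either.
Mei starts before Noor ends → Noor and Mei overlap.
Dmitri starts before Noor ends → Noor and Dmitri overlap.
Declan starts exactly when Noor ends (back-to-back, no overlap).
Dmitri starts before Mei ends → Mei and Dmitri overlap.
Declan starts before Mei ends → Mei and Declan overlap.
Declan starts before Dmitri ends → Dmitri and Declan overlap.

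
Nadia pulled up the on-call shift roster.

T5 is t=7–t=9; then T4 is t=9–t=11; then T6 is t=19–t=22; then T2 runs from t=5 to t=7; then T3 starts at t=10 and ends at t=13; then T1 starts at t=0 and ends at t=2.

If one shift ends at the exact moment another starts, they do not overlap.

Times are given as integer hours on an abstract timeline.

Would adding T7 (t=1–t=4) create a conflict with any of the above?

Yes — it overlaps T1

T1: starts t=0 before T7 ends t=4, and ends t=2 after T7 starts t=1 → overlap.
T2: starts t=5 at or after T7 ends t=4 → clear.
T5: starts t=7 at or after T7 ends t=4 → clear.
T4: starts t=9 at or after T7 ends t=4 → clear.
T3: starts t=10 at or after T7 ends t=4 → clear.
T6: starts t=19 at or after T7 ends t=4 → clear.
T7 overlaps T1.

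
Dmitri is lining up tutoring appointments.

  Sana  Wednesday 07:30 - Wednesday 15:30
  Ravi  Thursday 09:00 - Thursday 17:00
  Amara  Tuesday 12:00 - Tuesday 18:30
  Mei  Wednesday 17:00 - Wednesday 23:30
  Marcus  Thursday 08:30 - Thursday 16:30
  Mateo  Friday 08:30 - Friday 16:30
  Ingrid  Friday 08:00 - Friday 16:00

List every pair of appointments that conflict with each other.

Sorted by start: Amara, Sana, Mei, Marcus, Ravi, Ingrid, Mateo.
Sana starts after Amara ends, so Amara has no further overlaps.
Mei starts after Sana ends, so Sana has no further overlaps.
Marcus starts after Mei ends, so Mei has no further overlaps.
Ravi starts before Marcus ends → Marcus and Ravi overlap.
Ingrid starts after Marcus ends, so Marcus has no further overlaps.
Ingrid starts after Ravi ends, so Ravi has no further overlaps.
Mateo starts before Ingrid ends → Ingrid and Mateo overlap.

Ingrid & Mateo, Marcus & Ravi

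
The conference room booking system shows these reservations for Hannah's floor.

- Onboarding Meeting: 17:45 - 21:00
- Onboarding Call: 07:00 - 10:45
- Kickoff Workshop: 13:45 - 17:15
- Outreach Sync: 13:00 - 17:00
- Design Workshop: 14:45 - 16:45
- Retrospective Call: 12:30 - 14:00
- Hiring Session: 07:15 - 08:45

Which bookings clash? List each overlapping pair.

Sorted by start: Onboarding Call, Hiring Session, Retrospective Call, Outreach Sync, Kickoff Workshop, Design Workshop, Onboarding Meeting.
Hiring Session starts before Onboarding Call ends → Onboarding Call and Hiring Session overlap.
Retrospective Call starts after Onboarding Call ends, so nothing later overlaps Onboarding Call either.
Retrospective Call starts after Hiring Session ends, so nothing later overlaps Hiring Session either.
Outreach Sync starts before Retrospective Call ends → Retrospective Call and Outreach Sync overlap.
Kickoff Workshop starts before Retrospective Call ends → Retrospective Call and Kickoff Workshop overlap.
Design Workshop starts after Retrospective Call ends, so nothing later overlaps Retrospective Call either.
Kickoff Workshop starts before Outreach Sync ends → Outreach Sync and Kickoff Workshop overlap.
Design Workshop starts before Outreach Sync ends → Outreach Sync and Design Workshop overlap.
Onboarding Meeting starts after Outreach Sync ends.
Design Workshop starts before Kickoff Workshop ends → Kickoff Workshop and Design Workshop overlap.
Onboarding Meeting starts after Kickoff Workshop ends.
Onboarding Meeting starts after Design Workshop ends.

Design Workshop & Kickoff Workshop, Design Workshop & Outreach Sync, Hiring Session & Onboarding Call, Kickoff Workshop & Outreach Sync, Kickoff Workshop & Retrospective Call, Outreach Sync & Retrospective Call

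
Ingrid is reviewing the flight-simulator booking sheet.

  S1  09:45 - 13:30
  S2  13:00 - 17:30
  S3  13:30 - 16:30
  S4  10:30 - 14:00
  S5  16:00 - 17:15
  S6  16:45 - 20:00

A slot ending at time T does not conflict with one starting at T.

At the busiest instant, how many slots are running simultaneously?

Sort all start/end points and keep a running count:
09:45 start S1 → 1
10:30 start S4 → 2
13:00 start S2 → 3
13:30 end S1 → 2
13:30 start S3 → 3
14:00 end S4 → 2
16:00 start S5 → 3
16:30 end S3 → 2
16:45 start S6 → 3
17:15 end S5 → 2
17:30 end S2 → 1
20:00 end S6 → 0
Peak is 3, at 13:00 (S1, S2, S4).

3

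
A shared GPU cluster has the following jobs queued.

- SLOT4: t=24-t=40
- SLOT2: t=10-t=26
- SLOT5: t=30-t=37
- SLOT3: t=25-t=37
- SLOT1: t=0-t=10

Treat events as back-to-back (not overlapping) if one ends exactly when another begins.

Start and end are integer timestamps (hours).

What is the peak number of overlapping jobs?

Sweep the timeline, counting +1 at each start and −1 at each end (ends before starts at a tie):
t=0 start SLOT1 → 1
t=10 end SLOT1 → 0
t=10 start SLOT2 → 1
t=24 start SLOT4 → 2
t=25 start SLOT3 → 3
t=26 end SLOT2 → 2
t=30 start SLOT5 → 3
t=37 end SLOT3 → 2
t=37 end SLOT5 → 1
t=40 end SLOT4 → 0
Peak is 3, at t=25 (SLOT2, SLOT3, SLOT4).

3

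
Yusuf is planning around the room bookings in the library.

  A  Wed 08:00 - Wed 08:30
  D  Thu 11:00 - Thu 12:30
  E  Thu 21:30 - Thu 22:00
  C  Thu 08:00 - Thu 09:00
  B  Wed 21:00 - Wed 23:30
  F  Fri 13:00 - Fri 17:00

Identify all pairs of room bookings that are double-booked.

Sorted by start: A, B, C, D, E, F.
B starts after A ends, so nothing later overlaps A either.
C starts after B ends, so nothing later overlaps B either.
D starts after C ends, so nothing later overlaps C either.
E starts after D ends, so nothing later overlaps D either.
F starts after E ends.

no overlapping pairs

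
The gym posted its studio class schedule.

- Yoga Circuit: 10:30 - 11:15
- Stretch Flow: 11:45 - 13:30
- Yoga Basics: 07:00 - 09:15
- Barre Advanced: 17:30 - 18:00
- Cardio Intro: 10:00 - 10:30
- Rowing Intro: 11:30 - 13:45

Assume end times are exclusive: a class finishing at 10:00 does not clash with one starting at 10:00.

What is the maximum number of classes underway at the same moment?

Sort all start/end points and keep a running count:
07:00 start Yoga Basics → 1
09:15 end Yoga Basics → 0
10:00 start Cardio Intro → 1
10:30 end Cardio Intro → 0
10:30 start Yoga Circuit → 1
11:15 end Yoga Circuit → 0
11:30 start Rowing Intro → 1
11:45 start Stretch Flow → 2
13:30 end Stretch Flow → 1
13:45 end Rowing Intro → 0
17:30 start Barre Advanced → 1
18:00 end Barre Advanced → 0
Peak is 2, at 11:45 (Rowing Intro, Stretch Flow).

2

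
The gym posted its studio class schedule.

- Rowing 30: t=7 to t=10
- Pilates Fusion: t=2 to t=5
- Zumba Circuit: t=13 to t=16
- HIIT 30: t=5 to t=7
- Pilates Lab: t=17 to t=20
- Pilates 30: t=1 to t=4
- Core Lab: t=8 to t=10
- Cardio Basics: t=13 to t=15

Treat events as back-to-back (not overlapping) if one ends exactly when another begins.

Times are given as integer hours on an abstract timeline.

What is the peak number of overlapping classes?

Sort all start/end points and keep a running count:
t=1 start Pilates 30 → 1
t=2 start Pilates Fusion → 2
t=4 end Pilates 30 → 1
t=5 end Pilates Fusion → 0
t=5 start HIIT 30 → 1
t=7 end HIIT 30 → 0
t=7 start Rowing 30 → 1
t=8 start Core Lab → 2
t=10 end Core Lab → 1
t=10 end Rowing 30 → 0
t=13 start Cardio Basics → 1
t=13 start Zumba Circuit → 2
t=15 end Cardio Basics → 1
t=16 end Zumba Circuit → 0
t=17 start Pilates Lab → 1
t=20 end Pilates Lab → 0
Peak is 2, at t=2 (Pilates 30, Pilates Fusion).

2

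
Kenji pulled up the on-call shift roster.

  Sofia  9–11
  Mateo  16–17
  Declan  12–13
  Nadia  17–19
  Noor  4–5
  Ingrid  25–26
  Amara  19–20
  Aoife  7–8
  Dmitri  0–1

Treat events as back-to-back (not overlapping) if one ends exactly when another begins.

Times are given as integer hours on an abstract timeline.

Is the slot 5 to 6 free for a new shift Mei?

Yes — the slot is free

Dmitri: ends 1 at or before Mei starts 5 → clear.
Noor: ends 5 at or before Mei starts 5 → clear.
Aoife: starts 7 at or after Mei ends 6 → clear.
Sofia: starts 9 at or after Mei ends 6 → clear.
Declan: starts 12 at or after Mei ends 6 → clear.
Mateo: starts 16 at or after Mei ends 6 → clear.
Nadia: starts 17 at or after Mei ends 6 → clear.
Amara: starts 19 at or after Mei ends 6 → clear.
Ingrid: starts 25 at or after Mei ends 6 → clear.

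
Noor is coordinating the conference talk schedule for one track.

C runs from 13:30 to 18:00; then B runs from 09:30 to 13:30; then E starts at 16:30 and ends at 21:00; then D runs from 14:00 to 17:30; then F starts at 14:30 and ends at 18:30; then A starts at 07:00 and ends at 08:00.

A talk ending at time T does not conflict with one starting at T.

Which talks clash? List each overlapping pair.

Sorted by start: A, B, C, D, F, E.
B starts after A ends, so A has no further overlaps.
C starts exactly when B ends (back-to-back, no overlap), so B has no further overlaps.
D starts before C ends → C and D overlap.
F starts before C ends → C and F overlap.
E starts before C ends → C and E overlap.
F starts before D ends → D and F overlap.
E starts before D ends → D and E overlap.
E starts before F ends → F and E overlap.

C & D, C & E, C & F, D & E, D & F, E & F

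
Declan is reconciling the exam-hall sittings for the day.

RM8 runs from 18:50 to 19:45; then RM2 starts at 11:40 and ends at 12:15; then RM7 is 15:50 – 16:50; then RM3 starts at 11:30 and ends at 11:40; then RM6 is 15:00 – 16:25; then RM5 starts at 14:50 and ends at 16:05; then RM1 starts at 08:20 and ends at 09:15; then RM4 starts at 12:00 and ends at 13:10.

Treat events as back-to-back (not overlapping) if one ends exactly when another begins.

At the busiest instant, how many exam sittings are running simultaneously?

Walk through starts and ends in time order (an end at T is processed before a start at T):
08:20 start RM1 → 1
09:15 end RM1 → 0
11:30 start RM3 → 1
11:40 end RM3 → 0
11:40 start RM2 → 1
12:00 start RM4 → 2
12:15 end RM2 → 1
13:10 end RM4 → 0
14:50 start RM5 → 1
15:00 start RM6 → 2
15:50 start RM7 → 3
16:05 end RM5 → 2
16:25 end RM6 → 1
16:50 end RM7 → 0
18:50 start RM8 → 1
19:45 end RM8 → 0
Peak is 3, at 15:50 (RM5, RM6, RM7).

3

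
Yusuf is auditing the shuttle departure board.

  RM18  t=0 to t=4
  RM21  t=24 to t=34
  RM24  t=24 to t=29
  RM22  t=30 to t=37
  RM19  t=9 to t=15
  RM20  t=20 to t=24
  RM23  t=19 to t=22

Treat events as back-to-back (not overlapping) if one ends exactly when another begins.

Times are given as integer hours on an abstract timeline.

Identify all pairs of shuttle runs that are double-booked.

Check each pair: they overlap iff neither finishes before the other starts.
Sorted by start: RM18, RM19, RM23, RM20, RM21, RM24, RM22.
RM19 starts after RM18 ends, so RM18 has no further overlaps.
RM23 starts after RM19 ends, so RM19 has no further overlaps.
RM20 starts before RM23 ends → RM23 and RM20 overlap.
RM21 starts after RM23 ends, so RM23 has no further overlaps.
RM21 starts exactly when RM20 ends (back-to-back, no overlap), so RM20 has no further overlaps.
RM24 starts before RM21 ends → RM21 and RM24 overlap.
RM22 starts before RM21 ends → RM21 and RM22 overlap.
RM22 starts after RM24 ends.

RM20 & RM23, RM21 & RM22, RM21 & RM24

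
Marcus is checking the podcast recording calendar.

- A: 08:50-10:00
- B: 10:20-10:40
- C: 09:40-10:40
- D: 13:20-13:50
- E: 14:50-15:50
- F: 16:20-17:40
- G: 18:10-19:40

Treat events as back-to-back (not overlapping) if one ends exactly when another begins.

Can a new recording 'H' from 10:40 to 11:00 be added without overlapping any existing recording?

Yes — the slot is free

A: ends 10:00 at or before H starts 10:40 → clear.
C: ends 10:40 at or before H starts 10:40 → clear.
B: ends 10:40 at or before H starts 10:40 → clear.
D: starts 13:20 at or after H ends 11:00 → clear.
E: starts 14:50 at or after H ends 11:00 → clear.
F: starts 16:20 at or after H ends 11:00 → clear.
G: starts 18:10 at or after H ends 11:00 → clear.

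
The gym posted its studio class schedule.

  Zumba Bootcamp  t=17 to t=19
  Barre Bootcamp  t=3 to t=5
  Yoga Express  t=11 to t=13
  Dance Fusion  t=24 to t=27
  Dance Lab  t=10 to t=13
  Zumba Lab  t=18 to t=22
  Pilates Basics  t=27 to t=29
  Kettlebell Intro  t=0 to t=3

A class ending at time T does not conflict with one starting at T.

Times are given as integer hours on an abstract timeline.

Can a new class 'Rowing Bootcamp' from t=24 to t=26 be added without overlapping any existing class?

No — it overlaps Dance Fusion

Kettlebell Intro: ends t=3 at or before Rowing Bootcamp starts t=24 → clear.
Barre Bootcamp: ends t=5 at or before Rowing Bootcamp starts t=24 → clear.
Dance Lab: ends t=13 at or before Rowing Bootcamp starts t=24 → clear.
Yoga Express: ends t=13 at or before Rowing Bootcamp starts t=24 → clear.
Zumba Bootcamp: ends t=19 at or before Rowing Bootcamp starts t=24 → clear.
Zumba Lab: ends t=22 at or before Rowing Bootcamp starts t=24 → clear.
Dance Fusion: starts t=24 before Rowing Bootcamp ends t=26, and ends t=27 after Rowing Bootcamp starts t=24 → overlap.
Pilates Basics: starts t=27 at or after Rowing Bootcamp ends t=26 → clear.
Rowing Bootcamp overlaps Dance Fusion.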